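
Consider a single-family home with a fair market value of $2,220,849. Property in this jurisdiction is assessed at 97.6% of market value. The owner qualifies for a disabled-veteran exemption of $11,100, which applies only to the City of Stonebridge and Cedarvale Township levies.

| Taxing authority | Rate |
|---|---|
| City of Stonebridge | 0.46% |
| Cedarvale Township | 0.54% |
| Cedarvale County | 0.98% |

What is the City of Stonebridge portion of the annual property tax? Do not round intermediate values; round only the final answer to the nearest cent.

$9,919.66

Assessed value = $2,220,849 × 0.976 = $2,167,548.624
City of Stonebridge taxable value = $2,167,548.624 − $11,100 = $2,156,448.624
City of Stonebridge levy = $2,156,448.624 × 0.0046 = $9,919.6636704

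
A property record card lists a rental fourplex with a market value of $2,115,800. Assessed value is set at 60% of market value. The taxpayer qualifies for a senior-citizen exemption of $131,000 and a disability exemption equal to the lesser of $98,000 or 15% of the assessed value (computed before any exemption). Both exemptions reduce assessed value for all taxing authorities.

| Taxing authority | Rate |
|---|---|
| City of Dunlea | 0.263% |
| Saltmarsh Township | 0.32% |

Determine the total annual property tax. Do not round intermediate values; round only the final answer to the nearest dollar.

Assessed value = $2,115,800 × 0.6 = $1,269,480
Disability exemption = min($98,000, 15% × $1,269,480) = min($98,000, $190,422) = $98,000 (dollar cap binds)
Taxable value = $1,269,480 − $131,000 − $98,000 = $1,040,480
City of Dunlea: $1,040,480 × 0.00263 = $2,736.4624
Saltmarsh Township: $1,040,480 × 0.0032 = $3,329.536
Total = $6,065.9984

$6,066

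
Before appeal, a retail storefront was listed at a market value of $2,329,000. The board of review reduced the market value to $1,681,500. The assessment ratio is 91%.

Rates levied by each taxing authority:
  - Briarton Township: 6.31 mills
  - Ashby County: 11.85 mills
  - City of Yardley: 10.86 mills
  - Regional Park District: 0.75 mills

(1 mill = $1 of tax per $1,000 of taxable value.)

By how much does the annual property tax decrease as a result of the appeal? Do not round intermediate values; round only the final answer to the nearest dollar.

$17,541

Old assessed value = $2,329,000 × 0.91 = $2,119,390
New assessed value = $1,681,500 × 0.91 = $1,530,165
Combined rate = 0.00631 + 0.01185 + 0.01086 + 0.00075 = 0.02977
Old tax = $2,119,390 × 0.02977 = $63,094.2403
New tax = $1,530,165 × 0.02977 = $45,553.01205
Reduction = $63,094.2403 − $45,553.01205 = $17,541.22825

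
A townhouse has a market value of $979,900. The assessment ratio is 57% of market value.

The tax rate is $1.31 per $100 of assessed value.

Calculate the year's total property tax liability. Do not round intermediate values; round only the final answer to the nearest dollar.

$7,317

Assessed value = $979,900 × 0.57 = $558,543
Tax = $558,543 × 0.0131 = $7,316.9133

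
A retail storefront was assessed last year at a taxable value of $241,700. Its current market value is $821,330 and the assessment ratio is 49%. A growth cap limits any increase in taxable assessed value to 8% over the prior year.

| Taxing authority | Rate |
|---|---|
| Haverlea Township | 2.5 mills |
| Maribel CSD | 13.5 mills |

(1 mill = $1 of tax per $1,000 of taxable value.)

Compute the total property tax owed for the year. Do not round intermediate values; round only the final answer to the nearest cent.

Uncapped assessed value = $821,330 × 0.49 = $402,451.7
Cap limit = $241,700 × 1.08 = $261,036
Taxable assessed value = min($402,451.7, $261,036) = $261,036 (cap binds)
Haverlea Township: $261,036 × 0.0025 = $652.59
Maribel CSD: $261,036 × 0.0135 = $3,523.986
Total = $4,176.576

$4,176.58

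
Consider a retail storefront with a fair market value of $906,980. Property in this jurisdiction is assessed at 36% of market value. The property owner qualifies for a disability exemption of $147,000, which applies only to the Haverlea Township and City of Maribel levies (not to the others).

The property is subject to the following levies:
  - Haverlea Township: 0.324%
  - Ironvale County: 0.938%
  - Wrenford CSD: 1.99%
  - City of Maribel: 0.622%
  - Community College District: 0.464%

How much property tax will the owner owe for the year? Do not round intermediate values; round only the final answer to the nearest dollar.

Assessed value = $906,980 × 0.36 = $326,512.8
Haverlea Township: ($326,512.8 − $147,000) × 0.00324 = $179,512.8 × 0.00324 = $581.621472
Ironvale County: $326,512.8 × 0.00938 = $3,062.690064
Wrenford CSD: $326,512.8 × 0.0199 = $6,497.60472
City of Maribel: ($326,512.8 − $147,000) × 0.00622 = $179,512.8 × 0.00622 = $1,116.569616
Community College District: $326,512.8 × 0.00464 = $1,515.019392
Total = $12,773.505264

$12,774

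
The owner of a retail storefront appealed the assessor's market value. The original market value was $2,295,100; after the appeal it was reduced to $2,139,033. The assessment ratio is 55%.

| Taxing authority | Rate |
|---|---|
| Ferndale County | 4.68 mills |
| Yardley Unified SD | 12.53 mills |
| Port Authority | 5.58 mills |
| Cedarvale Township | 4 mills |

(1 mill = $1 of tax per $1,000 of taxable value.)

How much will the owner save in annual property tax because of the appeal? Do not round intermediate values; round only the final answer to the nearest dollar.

Old assessed value = $2,295,100 × 0.55 = $1,262,305
New assessed value = $2,139,033 × 0.55 = $1,176,468.15
Combined rate = 0.00468 + 0.01253 + 0.00558 + 0.004 = 0.02679
Old tax = $1,262,305 × 0.02679 = $33,817.15095
New tax = $1,176,468.15 × 0.02679 = $31,517.5817385
Reduction = $33,817.15095 − $31,517.5817385 = $2,299.5692115

$2,300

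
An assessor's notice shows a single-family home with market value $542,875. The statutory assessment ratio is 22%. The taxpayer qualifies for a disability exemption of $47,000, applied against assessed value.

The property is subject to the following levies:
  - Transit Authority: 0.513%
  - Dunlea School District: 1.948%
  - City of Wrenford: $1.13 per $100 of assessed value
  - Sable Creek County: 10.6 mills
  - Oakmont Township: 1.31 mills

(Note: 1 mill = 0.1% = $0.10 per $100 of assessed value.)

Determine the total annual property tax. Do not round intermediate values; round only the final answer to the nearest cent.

$3,463.72

Assessed value = $542,875 × 0.22 = $119,432.5
Taxable value = $119,432.5 − $47,000 = $72,432.5
Transit Authority: $72,432.5 × 0.00513 = $371.578725
Dunlea School District: $72,432.5 × 0.01948 = $1,410.9851
City of Wrenford: $72,432.5 × 0.0113 = $818.48725
Sable Creek County: $72,432.5 × 0.0106 = $767.7845
Oakmont Township: $72,432.5 × 0.00131 = $94.886575
Total = $3,463.72215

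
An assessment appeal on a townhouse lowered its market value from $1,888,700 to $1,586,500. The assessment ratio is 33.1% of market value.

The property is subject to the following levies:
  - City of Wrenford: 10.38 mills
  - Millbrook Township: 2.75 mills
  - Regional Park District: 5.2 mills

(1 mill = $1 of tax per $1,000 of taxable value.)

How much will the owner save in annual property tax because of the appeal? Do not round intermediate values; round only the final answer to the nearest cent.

$1,833.52

Old assessed value = $1,888,700 × 0.331 = $625,159.7
New assessed value = $1,586,500 × 0.331 = $525,131.5
Combined rate = 0.01038 + 0.00275 + 0.0052 = 0.01833
Old tax = $625,159.7 × 0.01833 = $11,459.177301
New tax = $525,131.5 × 0.01833 = $9,625.660395
Reduction = $11,459.177301 − $9,625.660395 = $1,833.516906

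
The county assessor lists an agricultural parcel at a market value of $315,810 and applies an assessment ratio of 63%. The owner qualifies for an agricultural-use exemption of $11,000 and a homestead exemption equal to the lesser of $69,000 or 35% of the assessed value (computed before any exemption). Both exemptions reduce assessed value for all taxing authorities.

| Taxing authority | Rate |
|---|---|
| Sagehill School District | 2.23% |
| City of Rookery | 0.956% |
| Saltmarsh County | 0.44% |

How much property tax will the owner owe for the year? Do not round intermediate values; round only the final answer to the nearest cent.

Assessed value = $315,810 × 0.63 = $198,960.3
Homestead exemption = min($69,000, 35% × $198,960.3) = min($69,000, $69,636.105) = $69,000 (dollar cap binds)
Taxable value = $198,960.3 − $11,000 − $69,000 = $118,960.3
Sagehill School District: $118,960.3 × 0.0223 = $2,652.81469
City of Rookery: $118,960.3 × 0.00956 = $1,137.260468
Saltmarsh County: $118,960.3 × 0.0044 = $523.42532
Total = $4,313.500478

$4,313.50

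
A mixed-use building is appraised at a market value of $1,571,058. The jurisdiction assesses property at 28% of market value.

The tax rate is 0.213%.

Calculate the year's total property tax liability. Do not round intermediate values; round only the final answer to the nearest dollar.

Assessed value = $1,571,058 × 0.28 = $439,896.24
Tax = $439,896.24 × 0.00213 = $936.9789912

$937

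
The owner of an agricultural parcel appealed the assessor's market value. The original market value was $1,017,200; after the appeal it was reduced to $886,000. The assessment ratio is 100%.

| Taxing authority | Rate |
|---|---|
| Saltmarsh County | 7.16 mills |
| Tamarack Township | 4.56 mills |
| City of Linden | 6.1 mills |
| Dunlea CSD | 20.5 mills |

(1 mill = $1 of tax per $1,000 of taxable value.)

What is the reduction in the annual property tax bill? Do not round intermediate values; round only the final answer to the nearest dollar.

Old assessed value = $1,017,200 × 1 = $1,017,200
New assessed value = $886,000 × 1 = $886,000
Combined rate = 0.00716 + 0.00456 + 0.0061 + 0.0205 = 0.03832
Old tax = $1,017,200 × 0.03832 = $38,979.104
New tax = $886,000 × 0.03832 = $33,951.52
Reduction = $38,979.104 − $33,951.52 = $5,027.584

$5,028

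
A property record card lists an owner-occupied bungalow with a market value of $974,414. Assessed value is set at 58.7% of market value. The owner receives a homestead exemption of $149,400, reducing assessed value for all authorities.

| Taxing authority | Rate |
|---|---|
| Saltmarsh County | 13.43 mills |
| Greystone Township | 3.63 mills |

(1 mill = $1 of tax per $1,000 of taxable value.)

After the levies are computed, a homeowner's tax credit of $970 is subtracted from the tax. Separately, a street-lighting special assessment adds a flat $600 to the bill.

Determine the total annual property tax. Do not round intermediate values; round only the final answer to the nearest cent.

$6,839.23

Assessed value = $974,414 × 0.587 = $571,981.018
Taxable value = $571,981.018 − $149,400 = $422,581.018
Saltmarsh County: $422,581.018 × 0.01343 = $5,675.26307174
Greystone Township: $422,581.018 × 0.00363 = $1,533.96909534
Levies subtotal = $7,209.23216708
After credit = $7,209.23216708 − $970 = $6,239.23216708
Total = $6,239.23216708 + $600 = $6,839.23216708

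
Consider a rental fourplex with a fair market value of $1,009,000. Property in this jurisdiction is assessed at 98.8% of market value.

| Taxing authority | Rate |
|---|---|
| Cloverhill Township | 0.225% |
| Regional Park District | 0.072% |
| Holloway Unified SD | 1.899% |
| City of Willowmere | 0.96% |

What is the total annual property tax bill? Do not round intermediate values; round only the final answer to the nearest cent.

Assessed value = $1,009,000 × 0.988 = $996,892
Cloverhill Township: $996,892 × 0.00225 = $2,243.007
Regional Park District: $996,892 × 0.00072 = $717.76224
Holloway Unified SD: $996,892 × 0.01899 = $18,930.97908
City of Willowmere: $996,892 × 0.0096 = $9,570.1632
Total = $2,243.007 + $717.76224 + $18,930.97908 + $9,570.1632 = $31,461.91152

$31,461.91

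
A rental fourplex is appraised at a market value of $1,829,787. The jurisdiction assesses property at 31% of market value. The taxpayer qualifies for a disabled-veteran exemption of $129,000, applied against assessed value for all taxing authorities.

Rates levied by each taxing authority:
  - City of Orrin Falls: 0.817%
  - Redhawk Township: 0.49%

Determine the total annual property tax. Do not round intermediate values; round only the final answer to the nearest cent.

$5,727.72

Assessed value = $1,829,787 × 0.31 = $567,233.97
Taxable value = $567,233.97 − $129,000 = $438,233.97
City of Orrin Falls: $438,233.97 × 0.00817 = $3,580.3715349
Redhawk Township: $438,233.97 × 0.0049 = $2,147.346453
Total = $3,580.3715349 + $2,147.346453 = $5,727.7179879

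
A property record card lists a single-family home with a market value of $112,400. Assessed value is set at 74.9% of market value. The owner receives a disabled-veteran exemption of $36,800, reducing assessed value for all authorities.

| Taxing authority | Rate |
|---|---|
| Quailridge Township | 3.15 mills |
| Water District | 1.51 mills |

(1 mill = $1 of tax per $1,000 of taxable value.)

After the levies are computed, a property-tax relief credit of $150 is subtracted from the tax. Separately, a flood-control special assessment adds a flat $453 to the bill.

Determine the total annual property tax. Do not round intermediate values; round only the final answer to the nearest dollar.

Assessed value = $112,400 × 0.749 = $84,187.6
Taxable value = $84,187.6 − $36,800 = $47,387.6
Quailridge Township: $47,387.6 × 0.00315 = $149.27094
Water District: $47,387.6 × 0.00151 = $71.555276
Levies subtotal = $220.826216
After credit = $220.826216 − $150 = $70.826216
Total = $70.826216 + $453 = $523.826216

$524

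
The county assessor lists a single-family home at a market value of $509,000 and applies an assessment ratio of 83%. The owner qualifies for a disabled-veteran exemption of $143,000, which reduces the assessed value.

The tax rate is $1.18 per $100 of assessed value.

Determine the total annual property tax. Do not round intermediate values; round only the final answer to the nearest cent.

Assessed value = $509,000 × 0.83 = $422,470
Taxable value = $422,470 − $143,000 = $279,470
Tax = $279,470 × 0.0118 = $3,297.746

$3,297.75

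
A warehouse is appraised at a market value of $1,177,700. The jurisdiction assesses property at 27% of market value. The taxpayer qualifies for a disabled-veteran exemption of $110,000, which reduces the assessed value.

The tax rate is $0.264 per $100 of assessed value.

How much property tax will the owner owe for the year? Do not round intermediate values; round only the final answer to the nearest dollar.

$549

Assessed value = $1,177,700 × 0.27 = $317,979
Taxable value = $317,979 − $110,000 = $207,979
Tax = $207,979 × 0.00264 = $549.06456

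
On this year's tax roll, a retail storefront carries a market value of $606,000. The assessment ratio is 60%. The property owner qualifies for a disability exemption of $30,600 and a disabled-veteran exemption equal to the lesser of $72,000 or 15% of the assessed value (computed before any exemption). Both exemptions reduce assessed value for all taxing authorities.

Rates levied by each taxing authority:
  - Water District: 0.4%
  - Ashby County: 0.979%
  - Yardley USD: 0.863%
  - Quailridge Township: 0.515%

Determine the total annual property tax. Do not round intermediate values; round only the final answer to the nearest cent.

Assessed value = $606,000 × 0.6 = $363,600
Disabled-veteran exemption = min($72,000, 15% × $363,600) = min($72,000, $54,540) = $54,540 (percentage binds)
Taxable value = $363,600 − $30,600 − $54,540 = $278,460
Water District: $278,460 × 0.004 = $1,113.84
Ashby County: $278,460 × 0.00979 = $2,726.1234
Yardley USD: $278,460 × 0.00863 = $2,403.1098
Quailridge Township: $278,460 × 0.00515 = $1,434.069
Total = $7,677.1422

$7,677.14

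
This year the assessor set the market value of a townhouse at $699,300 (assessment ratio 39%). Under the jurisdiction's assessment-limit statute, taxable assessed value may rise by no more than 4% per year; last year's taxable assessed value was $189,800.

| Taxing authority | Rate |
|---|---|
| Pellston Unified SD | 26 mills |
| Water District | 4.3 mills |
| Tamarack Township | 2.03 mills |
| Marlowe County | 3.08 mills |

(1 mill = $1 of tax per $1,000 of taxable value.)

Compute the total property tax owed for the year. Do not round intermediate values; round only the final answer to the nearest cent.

$6,989.65

Uncapped assessed value = $699,300 × 0.39 = $272,727
Cap limit = $189,800 × 1.04 = $197,392
Taxable assessed value = min($272,727, $197,392) = $197,392 (cap binds)
Pellston Unified SD: $197,392 × 0.026 = $5,132.192
Water District: $197,392 × 0.0043 = $848.7856
Tamarack Township: $197,392 × 0.00203 = $400.70576
Marlowe County: $197,392 × 0.00308 = $607.96736
Total = $6,989.65072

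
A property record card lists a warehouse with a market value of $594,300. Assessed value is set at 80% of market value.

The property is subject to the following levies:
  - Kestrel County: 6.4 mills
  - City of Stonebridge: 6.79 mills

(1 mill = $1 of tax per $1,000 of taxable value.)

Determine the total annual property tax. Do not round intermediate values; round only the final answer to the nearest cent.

$6,271.05

Assessed value = $594,300 × 0.8 = $475,440
Kestrel County: $475,440 × 0.0064 = $3,042.816
City of Stonebridge: $475,440 × 0.00679 = $3,228.2376
Total = $3,042.816 + $3,228.2376 = $6,271.0536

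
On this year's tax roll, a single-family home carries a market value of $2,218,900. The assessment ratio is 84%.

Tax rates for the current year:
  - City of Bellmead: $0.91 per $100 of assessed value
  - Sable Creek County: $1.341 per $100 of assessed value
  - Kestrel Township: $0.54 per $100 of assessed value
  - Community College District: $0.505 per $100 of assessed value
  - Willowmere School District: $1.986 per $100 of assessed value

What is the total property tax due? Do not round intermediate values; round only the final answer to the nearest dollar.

$98,450

Assessed value = $2,218,900 × 0.84 = $1,863,876
City of Bellmead: $1,863,876 × 0.0091 = $16,961.2716
Sable Creek County: $1,863,876 × 0.01341 = $24,994.57716
Kestrel Township: $1,863,876 × 0.0054 = $10,064.9304
Community College District: $1,863,876 × 0.00505 = $9,412.5738
Willowmere School District: $1,863,876 × 0.01986 = $37,016.57736
Total = $16,961.2716 + $24,994.57716 + $10,064.9304 + $9,412.5738 + $37,016.57736 = $98,449.93032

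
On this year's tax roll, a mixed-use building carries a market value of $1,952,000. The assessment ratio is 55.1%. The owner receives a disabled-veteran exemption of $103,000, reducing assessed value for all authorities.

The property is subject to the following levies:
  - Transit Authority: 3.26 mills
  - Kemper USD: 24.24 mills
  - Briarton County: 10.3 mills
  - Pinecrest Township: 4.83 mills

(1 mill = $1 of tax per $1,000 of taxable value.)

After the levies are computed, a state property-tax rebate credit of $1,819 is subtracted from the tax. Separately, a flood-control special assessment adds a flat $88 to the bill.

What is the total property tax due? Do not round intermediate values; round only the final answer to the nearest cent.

Assessed value = $1,952,000 × 0.551 = $1,075,552
Taxable value = $1,075,552 − $103,000 = $972,552
Transit Authority: $972,552 × 0.00326 = $3,170.51952
Kemper USD: $972,552 × 0.02424 = $23,574.66048
Briarton County: $972,552 × 0.0103 = $10,017.2856
Pinecrest Township: $972,552 × 0.00483 = $4,697.42616
Levies subtotal = $41,459.89176
After credit = $41,459.89176 − $1,819 = $39,640.89176
Total = $39,640.89176 + $88 = $39,728.89176

$39,728.89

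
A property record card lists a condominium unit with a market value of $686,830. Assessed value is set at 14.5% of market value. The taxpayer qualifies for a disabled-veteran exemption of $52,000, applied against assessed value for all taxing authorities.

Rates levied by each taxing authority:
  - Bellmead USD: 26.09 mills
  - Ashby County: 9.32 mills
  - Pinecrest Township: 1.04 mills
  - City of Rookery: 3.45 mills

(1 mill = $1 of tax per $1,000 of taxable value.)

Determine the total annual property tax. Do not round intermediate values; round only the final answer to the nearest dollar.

$1,899

Assessed value = $686,830 × 0.145 = $99,590.35
Taxable value = $99,590.35 − $52,000 = $47,590.35
Bellmead USD: $47,590.35 × 0.02609 = $1,241.6322315
Ashby County: $47,590.35 × 0.00932 = $443.542062
Pinecrest Township: $47,590.35 × 0.00104 = $49.493964
City of Rookery: $47,590.35 × 0.00345 = $164.1867075
Total = $1,241.6322315 + $443.542062 + $49.493964 + $164.1867075 = $1,898.854965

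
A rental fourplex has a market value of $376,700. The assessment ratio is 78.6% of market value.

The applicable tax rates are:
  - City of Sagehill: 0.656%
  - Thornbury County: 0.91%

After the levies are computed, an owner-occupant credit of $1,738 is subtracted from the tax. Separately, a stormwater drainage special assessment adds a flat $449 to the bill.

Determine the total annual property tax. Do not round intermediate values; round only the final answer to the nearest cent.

$3,347.71

Assessed value = $376,700 × 0.786 = $296,086.2
City of Sagehill: $296,086.2 × 0.00656 = $1,942.325472
Thornbury County: $296,086.2 × 0.0091 = $2,694.38442
Levies subtotal = $4,636.709892
After credit = $4,636.709892 − $1,738 = $2,898.709892
Total = $2,898.709892 + $449 = $3,347.709892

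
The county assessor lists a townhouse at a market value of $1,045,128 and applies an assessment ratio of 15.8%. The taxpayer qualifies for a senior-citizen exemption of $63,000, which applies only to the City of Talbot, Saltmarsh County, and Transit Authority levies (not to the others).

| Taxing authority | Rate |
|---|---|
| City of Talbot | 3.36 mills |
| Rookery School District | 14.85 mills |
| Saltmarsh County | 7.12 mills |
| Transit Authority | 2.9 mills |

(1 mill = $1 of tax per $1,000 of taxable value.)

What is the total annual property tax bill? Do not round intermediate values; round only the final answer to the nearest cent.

Assessed value = $1,045,128 × 0.158 = $165,130.224
City of Talbot: ($165,130.224 − $63,000) × 0.00336 = $102,130.224 × 0.00336 = $343.15755264
Rookery School District: $165,130.224 × 0.01485 = $2,452.1838264
Saltmarsh County: ($165,130.224 − $63,000) × 0.00712 = $102,130.224 × 0.00712 = $727.16719488
Transit Authority: ($165,130.224 − $63,000) × 0.0029 = $102,130.224 × 0.0029 = $296.1776496
Total = $3,818.68622352

$3,818.69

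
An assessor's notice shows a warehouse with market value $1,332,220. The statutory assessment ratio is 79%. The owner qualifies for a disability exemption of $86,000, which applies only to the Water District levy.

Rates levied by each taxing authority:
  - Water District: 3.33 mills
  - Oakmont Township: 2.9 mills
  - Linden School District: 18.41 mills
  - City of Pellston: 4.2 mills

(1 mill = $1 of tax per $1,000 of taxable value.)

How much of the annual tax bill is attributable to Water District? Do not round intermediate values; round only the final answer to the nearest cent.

Assessed value = $1,332,220 × 0.79 = $1,052,453.8
Water District taxable value = $1,052,453.8 − $86,000 = $966,453.8
Water District levy = $966,453.8 × 0.00333 = $3,218.291154

$3,218.29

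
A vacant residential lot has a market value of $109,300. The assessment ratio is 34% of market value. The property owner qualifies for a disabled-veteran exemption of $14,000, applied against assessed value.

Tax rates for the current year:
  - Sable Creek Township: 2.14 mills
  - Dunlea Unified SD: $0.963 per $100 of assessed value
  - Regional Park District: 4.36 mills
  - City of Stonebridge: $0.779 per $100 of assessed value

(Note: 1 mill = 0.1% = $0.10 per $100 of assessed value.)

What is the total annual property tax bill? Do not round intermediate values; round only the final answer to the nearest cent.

$554.04

Assessed value = $109,300 × 0.34 = $37,162
Taxable value = $37,162 − $14,000 = $23,162
Sable Creek Township: $23,162 × 0.00214 = $49.56668
Dunlea Unified SD: $23,162 × 0.00963 = $223.05006
Regional Park District: $23,162 × 0.00436 = $100.98632
City of Stonebridge: $23,162 × 0.00779 = $180.43198
Total = $554.03504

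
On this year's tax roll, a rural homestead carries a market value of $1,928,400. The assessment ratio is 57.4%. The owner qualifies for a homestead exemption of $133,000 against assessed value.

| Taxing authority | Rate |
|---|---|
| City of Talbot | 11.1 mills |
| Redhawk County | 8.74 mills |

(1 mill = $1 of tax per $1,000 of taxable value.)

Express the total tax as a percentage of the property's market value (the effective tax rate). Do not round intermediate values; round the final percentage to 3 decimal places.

Assessed value = $1,928,400 × 0.574 = $1,106,901.6
Taxable value = $1,106,901.6 − $133,000 = $973,901.6
City of Talbot: $973,901.6 × 0.0111 = $10,810.30776
Redhawk County: $973,901.6 × 0.00874 = $8,511.899984
Total tax = $19,322.207744
Effective rate = $19,322.207744 ÷ $1,928,400 = 1.002% of market value

1.002%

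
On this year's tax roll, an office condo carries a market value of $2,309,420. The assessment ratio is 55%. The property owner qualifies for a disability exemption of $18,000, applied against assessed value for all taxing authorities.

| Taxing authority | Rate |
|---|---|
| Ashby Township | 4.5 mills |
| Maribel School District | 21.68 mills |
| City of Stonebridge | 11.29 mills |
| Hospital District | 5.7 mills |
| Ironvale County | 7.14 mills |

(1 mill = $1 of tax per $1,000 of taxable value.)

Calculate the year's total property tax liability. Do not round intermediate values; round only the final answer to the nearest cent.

Assessed value = $2,309,420 × 0.55 = $1,270,181
Taxable value = $1,270,181 − $18,000 = $1,252,181
Ashby Township: $1,252,181 × 0.0045 = $5,634.8145
Maribel School District: $1,252,181 × 0.02168 = $27,147.28408
City of Stonebridge: $1,252,181 × 0.01129 = $14,137.12349
Hospital District: $1,252,181 × 0.0057 = $7,137.4317
Ironvale County: $1,252,181 × 0.00714 = $8,940.57234
Total = $5,634.8145 + $27,147.28408 + $14,137.12349 + $7,137.4317 + $8,940.57234 = $62,997.22611

$62,997.23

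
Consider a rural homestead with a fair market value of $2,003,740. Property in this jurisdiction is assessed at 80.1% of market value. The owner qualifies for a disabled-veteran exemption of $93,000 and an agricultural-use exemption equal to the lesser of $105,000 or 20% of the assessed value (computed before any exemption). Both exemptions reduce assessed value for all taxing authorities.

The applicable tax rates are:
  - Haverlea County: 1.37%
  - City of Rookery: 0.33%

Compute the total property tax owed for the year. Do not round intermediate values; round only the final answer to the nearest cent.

Assessed value = $2,003,740 × 0.801 = $1,604,995.74
Agricultural-use exemption = min($105,000, 20% × $1,604,995.74) = min($105,000, $320,999.148) = $105,000 (dollar cap binds)
Taxable value = $1,604,995.74 − $93,000 − $105,000 = $1,406,995.74
Haverlea County: $1,406,995.74 × 0.0137 = $19,275.841638
City of Rookery: $1,406,995.74 × 0.0033 = $4,643.085942
Total = $23,918.92758

$23,918.93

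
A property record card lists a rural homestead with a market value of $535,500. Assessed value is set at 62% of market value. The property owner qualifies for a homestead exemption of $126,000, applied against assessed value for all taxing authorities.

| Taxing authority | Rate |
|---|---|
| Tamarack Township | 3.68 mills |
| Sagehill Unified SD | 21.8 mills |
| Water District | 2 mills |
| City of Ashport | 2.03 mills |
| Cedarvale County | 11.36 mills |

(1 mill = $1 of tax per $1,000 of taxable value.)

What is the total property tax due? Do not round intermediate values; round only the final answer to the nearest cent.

$8,419.63

Assessed value = $535,500 × 0.62 = $332,010
Taxable value = $332,010 − $126,000 = $206,010
Tamarack Township: $206,010 × 0.00368 = $758.1168
Sagehill Unified SD: $206,010 × 0.0218 = $4,491.018
Water District: $206,010 × 0.002 = $412.02
City of Ashport: $206,010 × 0.00203 = $418.2003
Cedarvale County: $206,010 × 0.01136 = $2,340.2736
Total = $758.1168 + $4,491.018 + $412.02 + $418.2003 + $2,340.2736 = $8,419.6287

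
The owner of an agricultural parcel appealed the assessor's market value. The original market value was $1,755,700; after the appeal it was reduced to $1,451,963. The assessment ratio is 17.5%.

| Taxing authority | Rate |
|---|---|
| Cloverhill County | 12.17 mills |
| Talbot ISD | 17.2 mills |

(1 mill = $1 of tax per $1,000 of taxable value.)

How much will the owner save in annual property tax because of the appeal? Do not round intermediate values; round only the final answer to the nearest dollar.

$1,561

Old assessed value = $1,755,700 × 0.175 = $307,247.5
New assessed value = $1,451,963 × 0.175 = $254,093.525
Combined rate = 0.01217 + 0.0172 = 0.02937
Old tax = $307,247.5 × 0.02937 = $9,023.859075
New tax = $254,093.525 × 0.02937 = $7,462.72682925
Reduction = $9,023.859075 − $7,462.72682925 = $1,561.13224575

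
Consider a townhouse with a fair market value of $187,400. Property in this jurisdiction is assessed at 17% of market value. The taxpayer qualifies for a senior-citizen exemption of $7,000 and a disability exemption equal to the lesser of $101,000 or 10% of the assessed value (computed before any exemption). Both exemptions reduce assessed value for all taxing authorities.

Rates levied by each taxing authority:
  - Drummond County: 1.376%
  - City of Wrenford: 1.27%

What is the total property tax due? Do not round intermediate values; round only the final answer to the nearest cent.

Assessed value = $187,400 × 0.17 = $31,858
Disability exemption = min($101,000, 10% × $31,858) = min($101,000, $3,185.8) = $3,185.8 (percentage binds)
Taxable value = $31,858 − $7,000 − $3,185.8 = $21,672.2
Drummond County: $21,672.2 × 0.01376 = $298.209472
City of Wrenford: $21,672.2 × 0.0127 = $275.23694
Total = $573.446412

$573.45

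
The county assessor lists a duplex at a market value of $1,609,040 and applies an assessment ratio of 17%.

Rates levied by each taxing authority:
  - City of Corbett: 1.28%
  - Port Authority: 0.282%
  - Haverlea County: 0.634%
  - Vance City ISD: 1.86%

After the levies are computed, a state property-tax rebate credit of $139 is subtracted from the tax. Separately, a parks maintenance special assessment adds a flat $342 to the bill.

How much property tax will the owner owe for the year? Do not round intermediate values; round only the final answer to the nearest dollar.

$11,298

Assessed value = $1,609,040 × 0.17 = $273,536.8
City of Corbett: $273,536.8 × 0.0128 = $3,501.27104
Port Authority: $273,536.8 × 0.00282 = $771.373776
Haverlea County: $273,536.8 × 0.00634 = $1,734.223312
Vance City ISD: $273,536.8 × 0.0186 = $5,087.78448
Levies subtotal = $11,094.652608
After credit = $11,094.652608 − $139 = $10,955.652608
Total = $10,955.652608 + $342 = $11,297.652608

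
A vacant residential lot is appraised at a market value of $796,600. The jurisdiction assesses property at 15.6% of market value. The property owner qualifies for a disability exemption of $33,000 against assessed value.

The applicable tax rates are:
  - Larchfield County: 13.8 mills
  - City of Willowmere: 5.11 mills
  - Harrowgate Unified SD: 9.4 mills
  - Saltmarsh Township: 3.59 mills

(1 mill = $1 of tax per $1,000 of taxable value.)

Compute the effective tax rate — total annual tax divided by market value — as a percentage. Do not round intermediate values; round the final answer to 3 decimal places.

Assessed value = $796,600 × 0.156 = $124,269.6
Taxable value = $124,269.6 − $33,000 = $91,269.6
Larchfield County: $91,269.6 × 0.0138 = $1,259.52048
City of Willowmere: $91,269.6 × 0.00511 = $466.387656
Harrowgate Unified SD: $91,269.6 × 0.0094 = $857.93424
Saltmarsh Township: $91,269.6 × 0.00359 = $327.657864
Total tax = $2,911.50024
Effective rate = $2,911.50024 ÷ $796,600 = 0.365% of market value

0.365%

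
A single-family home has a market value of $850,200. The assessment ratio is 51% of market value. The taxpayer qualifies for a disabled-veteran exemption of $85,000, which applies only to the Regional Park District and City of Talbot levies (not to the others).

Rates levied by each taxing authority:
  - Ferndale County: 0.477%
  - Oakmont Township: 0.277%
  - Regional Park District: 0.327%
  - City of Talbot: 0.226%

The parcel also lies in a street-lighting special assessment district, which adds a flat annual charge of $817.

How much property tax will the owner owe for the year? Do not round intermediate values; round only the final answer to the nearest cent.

Assessed value = $850,200 × 0.51 = $433,602
Ferndale County: $433,602 × 0.00477 = $2,068.28154
Oakmont Township: $433,602 × 0.00277 = $1,201.07754
Regional Park District: ($433,602 − $85,000) × 0.00327 = $348,602 × 0.00327 = $1,139.92854
City of Talbot: ($433,602 − $85,000) × 0.00226 = $348,602 × 0.00226 = $787.84052
Levies subtotal = $5,197.12814
Total = $5,197.12814 + $817 = $6,014.12814

$6,014.13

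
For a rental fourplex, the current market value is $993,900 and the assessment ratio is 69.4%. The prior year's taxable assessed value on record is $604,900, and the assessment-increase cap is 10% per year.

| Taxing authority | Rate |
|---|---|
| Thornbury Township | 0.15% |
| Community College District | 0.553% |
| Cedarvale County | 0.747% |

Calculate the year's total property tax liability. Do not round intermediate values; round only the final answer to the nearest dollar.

Uncapped assessed value = $993,900 × 0.694 = $689,766.6
Cap limit = $604,900 × 1.1 = $665,390
Taxable assessed value = min($689,766.6, $665,390) = $665,390 (cap binds)
Thornbury Township: $665,390 × 0.0015 = $998.085
Community College District: $665,390 × 0.00553 = $3,679.6067
Cedarvale County: $665,390 × 0.00747 = $4,970.4633
Total = $9,648.155

$9,648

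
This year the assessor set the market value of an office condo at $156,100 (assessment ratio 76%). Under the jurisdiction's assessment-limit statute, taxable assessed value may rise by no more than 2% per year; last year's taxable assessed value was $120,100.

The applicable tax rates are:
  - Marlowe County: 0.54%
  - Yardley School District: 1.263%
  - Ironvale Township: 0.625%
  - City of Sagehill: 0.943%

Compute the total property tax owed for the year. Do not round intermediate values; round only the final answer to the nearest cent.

Uncapped assessed value = $156,100 × 0.76 = $118,636
Cap limit = $120,100 × 1.02 = $122,502
Taxable assessed value = min($118,636, $122,502) = $118,636 (cap does not bind)
Marlowe County: $118,636 × 0.0054 = $640.6344
Yardley School District: $118,636 × 0.01263 = $1,498.37268
Ironvale Township: $118,636 × 0.00625 = $741.475
City of Sagehill: $118,636 × 0.00943 = $1,118.73748
Total = $3,999.21956

$3,999.22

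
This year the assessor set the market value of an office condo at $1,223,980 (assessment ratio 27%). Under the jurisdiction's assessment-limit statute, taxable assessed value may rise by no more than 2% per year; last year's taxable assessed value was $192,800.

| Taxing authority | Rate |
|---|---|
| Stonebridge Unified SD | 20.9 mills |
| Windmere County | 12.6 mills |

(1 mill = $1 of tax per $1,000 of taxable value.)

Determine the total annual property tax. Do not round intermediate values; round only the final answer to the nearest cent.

Uncapped assessed value = $1,223,980 × 0.27 = $330,474.6
Cap limit = $192,800 × 1.02 = $196,656
Taxable assessed value = min($330,474.6, $196,656) = $196,656 (cap binds)
Stonebridge Unified SD: $196,656 × 0.0209 = $4,110.1104
Windmere County: $196,656 × 0.0126 = $2,477.8656
Total = $6,587.976

$6,587.98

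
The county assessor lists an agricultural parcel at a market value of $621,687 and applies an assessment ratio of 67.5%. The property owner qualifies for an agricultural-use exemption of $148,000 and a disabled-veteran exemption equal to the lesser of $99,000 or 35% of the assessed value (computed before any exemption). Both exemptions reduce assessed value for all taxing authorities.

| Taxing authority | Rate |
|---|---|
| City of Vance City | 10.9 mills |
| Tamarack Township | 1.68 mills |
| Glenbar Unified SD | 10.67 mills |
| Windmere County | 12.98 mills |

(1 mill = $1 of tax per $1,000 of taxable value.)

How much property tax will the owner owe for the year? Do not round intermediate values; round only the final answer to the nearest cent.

$6,254.70

Assessed value = $621,687 × 0.675 = $419,638.725
Disabled-veteran exemption = min($99,000, 35% × $419,638.725) = min($99,000, $146,873.55375) = $99,000 (dollar cap binds)
Taxable value = $419,638.725 − $148,000 − $99,000 = $172,638.725
City of Vance City: $172,638.725 × 0.0109 = $1,881.7621025
Tamarack Township: $172,638.725 × 0.00168 = $290.033058
Glenbar Unified SD: $172,638.725 × 0.01067 = $1,842.05519575
Windmere County: $172,638.725 × 0.01298 = $2,240.8506505
Total = $6,254.70100675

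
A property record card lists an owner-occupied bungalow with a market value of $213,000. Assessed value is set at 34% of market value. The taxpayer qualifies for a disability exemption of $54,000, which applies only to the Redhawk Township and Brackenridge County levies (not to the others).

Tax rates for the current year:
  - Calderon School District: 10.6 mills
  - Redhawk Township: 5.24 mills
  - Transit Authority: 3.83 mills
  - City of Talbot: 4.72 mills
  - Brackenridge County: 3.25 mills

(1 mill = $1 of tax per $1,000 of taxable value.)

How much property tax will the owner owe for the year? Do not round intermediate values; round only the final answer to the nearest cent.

Assessed value = $213,000 × 0.34 = $72,420
Calderon School District: $72,420 × 0.0106 = $767.652
Redhawk Township: ($72,420 − $54,000) × 0.00524 = $18,420 × 0.00524 = $96.5208
Transit Authority: $72,420 × 0.00383 = $277.3686
City of Talbot: $72,420 × 0.00472 = $341.8224
Brackenridge County: ($72,420 − $54,000) × 0.00325 = $18,420 × 0.00325 = $59.865
Total = $1,543.2288

$1,543.23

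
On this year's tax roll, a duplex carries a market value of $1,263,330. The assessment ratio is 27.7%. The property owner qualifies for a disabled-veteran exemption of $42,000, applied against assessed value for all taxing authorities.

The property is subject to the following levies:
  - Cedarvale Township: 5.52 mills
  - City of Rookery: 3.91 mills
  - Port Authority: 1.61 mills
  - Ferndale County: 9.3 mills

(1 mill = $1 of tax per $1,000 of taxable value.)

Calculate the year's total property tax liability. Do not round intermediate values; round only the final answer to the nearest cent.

$6,263.55

Assessed value = $1,263,330 × 0.277 = $349,942.41
Taxable value = $349,942.41 − $42,000 = $307,942.41
Cedarvale Township: $307,942.41 × 0.00552 = $1,699.8421032
City of Rookery: $307,942.41 × 0.00391 = $1,204.0548231
Port Authority: $307,942.41 × 0.00161 = $495.7872801
Ferndale County: $307,942.41 × 0.0093 = $2,863.864413
Total = $1,699.8421032 + $1,204.0548231 + $495.7872801 + $2,863.864413 = $6,263.5486194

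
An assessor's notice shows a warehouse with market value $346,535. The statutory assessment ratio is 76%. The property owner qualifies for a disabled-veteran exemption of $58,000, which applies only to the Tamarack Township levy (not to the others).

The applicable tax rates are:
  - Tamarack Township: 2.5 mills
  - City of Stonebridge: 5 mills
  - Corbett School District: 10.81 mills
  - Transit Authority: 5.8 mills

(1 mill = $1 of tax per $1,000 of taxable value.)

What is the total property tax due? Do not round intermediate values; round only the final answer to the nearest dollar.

$6,205

Assessed value = $346,535 × 0.76 = $263,366.6
Tamarack Township: ($263,366.6 − $58,000) × 0.0025 = $205,366.6 × 0.0025 = $513.4165
City of Stonebridge: $263,366.6 × 0.005 = $1,316.833
Corbett School District: $263,366.6 × 0.01081 = $2,846.992946
Transit Authority: $263,366.6 × 0.0058 = $1,527.52628
Total = $6,204.768726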